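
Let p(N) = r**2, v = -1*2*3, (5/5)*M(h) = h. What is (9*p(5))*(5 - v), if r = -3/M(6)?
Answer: 99/4 ≈ 24.750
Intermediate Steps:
M(h) = h
r = -1/2 (r = -3/6 = -3*1/6 = -1/2 ≈ -0.50000)
v = -6 (v = -2*3 = -6)
p(N) = 1/4 (p(N) = (-1/2)**2 = 1/4)
(9*p(5))*(5 - v) = (9*(1/4))*(5 - 1*(-6)) = 9*(5 + 6)/4 = (9/4)*11 = 99/4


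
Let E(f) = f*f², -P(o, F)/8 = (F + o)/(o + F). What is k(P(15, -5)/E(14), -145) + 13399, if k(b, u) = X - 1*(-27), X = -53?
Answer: 13373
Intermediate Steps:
P(o, F) = -8 (P(o, F) = -8*(F + o)/(o + F) = -8*(F + o)/(F + o) = -8*1 = -8)
E(f) = f³
k(b, u) = -26 (k(b, u) = -53 - 1*(-27) = -53 + 27 = -26)
k(P(15, -5)/E(14), -145) + 13399 = -26 + 13399 = 13373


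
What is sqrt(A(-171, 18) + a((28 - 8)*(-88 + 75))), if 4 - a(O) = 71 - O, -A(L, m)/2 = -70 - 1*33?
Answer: 11*I ≈ 11.0*I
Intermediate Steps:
A(L, m) = 206 (A(L, m) = -2*(-70 - 1*33) = -2*(-70 - 33) = -2*(-103) = 206)
a(O) = -67 + O (a(O) = 4 - (71 - O) = 4 + (-71 + O) = -67 + O)
sqrt(A(-171, 18) + a((28 - 8)*(-88 + 75))) = sqrt(206 + (-67 + (28 - 8)*(-88 + 75))) = sqrt(206 + (-67 + 20*(-13))) = sqrt(206 + (-67 - 260)) = sqrt(206 - 327) = sqrt(-121) = 11*I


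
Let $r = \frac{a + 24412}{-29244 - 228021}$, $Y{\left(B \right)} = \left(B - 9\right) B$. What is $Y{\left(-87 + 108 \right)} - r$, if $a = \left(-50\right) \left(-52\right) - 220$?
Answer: $\frac{64857572}{257265} \approx 252.1$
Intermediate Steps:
$a = 2380$ ($a = 2600 - 220 = 2380$)
$Y{\left(B \right)} = B \left(-9 + B\right)$ ($Y{\left(B \right)} = \left(-9 + B\right) B = B \left(-9 + B\right)$)
$r = - \frac{26792}{257265}$ ($r = \frac{2380 + 24412}{-29244 - 228021} = \frac{26792}{-257265} = 26792 \left(- \frac{1}{257265}\right) = - \frac{26792}{257265} \approx -0.10414$)
$Y{\left(-87 + 108 \right)} - r = \left(-87 + 108\right) \left(-9 + \left(-87 + 108\right)\right) - - \frac{26792}{257265} = 21 \left(-9 + 21\right) + \frac{26792}{257265} = 21 \cdot 12 + \frac{26792}{257265} = 252 + \frac{26792}{257265} = \frac{64857572}{257265}$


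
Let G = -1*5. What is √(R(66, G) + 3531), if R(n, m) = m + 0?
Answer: √3526 ≈ 59.380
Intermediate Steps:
G = -5
R(n, m) = m
√(R(66, G) + 3531) = √(-5 + 3531) = √3526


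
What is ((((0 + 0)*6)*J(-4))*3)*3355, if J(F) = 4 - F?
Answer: 0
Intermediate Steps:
((((0 + 0)*6)*J(-4))*3)*3355 = ((((0 + 0)*6)*(4 - 1*(-4)))*3)*3355 = (((0*6)*(4 + 4))*3)*3355 = ((0*8)*3)*3355 = (0*3)*3355 = 0*3355 = 0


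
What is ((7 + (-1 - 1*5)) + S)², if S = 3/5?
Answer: 64/25 ≈ 2.5600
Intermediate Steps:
S = ⅗ (S = 3*(⅕) = ⅗ ≈ 0.60000)
((7 + (-1 - 1*5)) + S)² = ((7 + (-1 - 1*5)) + ⅗)² = ((7 + (-1 - 5)) + ⅗)² = ((7 - 6) + ⅗)² = (1 + ⅗)² = (8/5)² = 64/25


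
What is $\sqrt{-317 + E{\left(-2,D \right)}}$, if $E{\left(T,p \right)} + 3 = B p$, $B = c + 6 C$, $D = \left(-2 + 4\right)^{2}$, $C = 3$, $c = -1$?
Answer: $6 i \sqrt{7} \approx 15.875 i$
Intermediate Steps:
$D = 4$ ($D = 2^{2} = 4$)
$B = 17$ ($B = -1 + 6 \cdot 3 = -1 + 18 = 17$)
$E{\left(T,p \right)} = -3 + 17 p$
$\sqrt{-317 + E{\left(-2,D \right)}} = \sqrt{-317 + \left(-3 + 17 \cdot 4\right)} = \sqrt{-317 + \left(-3 + 68\right)} = \sqrt{-317 + 65} = \sqrt{-252} = 6 i \sqrt{7}$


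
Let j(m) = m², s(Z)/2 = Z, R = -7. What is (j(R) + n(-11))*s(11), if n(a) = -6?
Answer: 946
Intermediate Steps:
s(Z) = 2*Z
(j(R) + n(-11))*s(11) = ((-7)² - 6)*(2*11) = (49 - 6)*22 = 43*22 = 946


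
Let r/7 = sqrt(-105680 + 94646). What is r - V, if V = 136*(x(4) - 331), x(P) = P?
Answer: 44472 + 21*I*sqrt(1226) ≈ 44472.0 + 735.3*I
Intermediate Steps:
r = 21*I*sqrt(1226) (r = 7*sqrt(-105680 + 94646) = 7*sqrt(-11034) = 7*(3*I*sqrt(1226)) = 21*I*sqrt(1226) ≈ 735.3*I)
V = -44472 (V = 136*(4 - 331) = 136*(-327) = -44472)
r - V = 21*I*sqrt(1226) - 1*(-44472) = 21*I*sqrt(1226) + 44472 = 44472 + 21*I*sqrt(1226)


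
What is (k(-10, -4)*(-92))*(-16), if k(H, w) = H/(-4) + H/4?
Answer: 0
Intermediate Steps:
k(H, w) = 0 (k(H, w) = H*(-¼) + H*(¼) = -H/4 + H/4 = 0)
(k(-10, -4)*(-92))*(-16) = (0*(-92))*(-16) = 0*(-16) = 0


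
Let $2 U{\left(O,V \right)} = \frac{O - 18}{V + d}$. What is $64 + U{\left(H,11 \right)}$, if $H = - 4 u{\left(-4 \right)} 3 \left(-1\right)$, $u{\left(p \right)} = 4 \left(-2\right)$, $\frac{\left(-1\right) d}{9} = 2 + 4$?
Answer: $\frac{2809}{43} \approx 65.326$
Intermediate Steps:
$d = -54$ ($d = - 9 \left(2 + 4\right) = \left(-9\right) 6 = -54$)
$u{\left(p \right)} = -8$
$H = -96$ ($H = \left(-4\right) \left(-8\right) 3 \left(-1\right) = 32 \left(-3\right) = -96$)
$U{\left(O,V \right)} = \frac{-18 + O}{2 \left(-54 + V\right)}$ ($U{\left(O,V \right)} = \frac{\left(O - 18\right) \frac{1}{V - 54}}{2} = \frac{\left(-18 + O\right) \frac{1}{-54 + V}}{2} = \frac{\frac{1}{-54 + V} \left(-18 + O\right)}{2} = \frac{-18 + O}{2 \left(-54 + V\right)}$)
$64 + U{\left(H,11 \right)} = 64 + \frac{-18 - 96}{2 \left(-54 + 11\right)} = 64 + \frac{1}{2} \frac{1}{-43} \left(-114\right) = 64 + \frac{1}{2} \left(- \frac{1}{43}\right) \left(-114\right) = 64 + \frac{57}{43} = \frac{2809}{43}$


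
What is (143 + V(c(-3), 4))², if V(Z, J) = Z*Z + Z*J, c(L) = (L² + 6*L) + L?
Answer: 57121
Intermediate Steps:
c(L) = L² + 7*L
V(Z, J) = Z² + J*Z
(143 + V(c(-3), 4))² = (143 + (-3*(7 - 3))*(4 - 3*(7 - 3)))² = (143 + (-3*4)*(4 - 3*4))² = (143 - 12*(4 - 12))² = (143 - 12*(-8))² = (143 + 96)² = 239² = 57121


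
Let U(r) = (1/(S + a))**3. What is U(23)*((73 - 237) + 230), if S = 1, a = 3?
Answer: 33/32 ≈ 1.0313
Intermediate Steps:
U(r) = 1/64 (U(r) = (1/(1 + 3))**3 = (1/4)**3 = 1/64)
U(23)*((73 - 237) + 230) = ((73 - 237) + 230)/64 = (-164 + 230)/64 = (1/64)*66 = 33/32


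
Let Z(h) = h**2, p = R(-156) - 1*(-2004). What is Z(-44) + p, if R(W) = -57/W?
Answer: 204899/52 ≈ 3940.4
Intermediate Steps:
p = 104227/52 (p = -57/(-156) - 1*(-2004) = -57*(-1/156) + 2004 = 19/52 + 2004 = 104227/52 ≈ 2004.4)
Z(-44) + p = (-44)**2 + 104227/52 = 1936 + 104227/52 = 204899/52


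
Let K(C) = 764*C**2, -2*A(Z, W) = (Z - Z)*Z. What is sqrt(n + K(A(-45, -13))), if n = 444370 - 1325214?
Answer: 82*I*sqrt(131) ≈ 938.53*I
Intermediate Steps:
n = -880844
A(Z, W) = 0 (A(Z, W) = -(Z - Z)*Z/2 = -0*Z = -1/2*0 = 0)
sqrt(n + K(A(-45, -13))) = sqrt(-880844 + 764*0**2) = sqrt(-880844 + 764*0) = sqrt(-880844 + 0) = sqrt(-880844) = 82*I*sqrt(131)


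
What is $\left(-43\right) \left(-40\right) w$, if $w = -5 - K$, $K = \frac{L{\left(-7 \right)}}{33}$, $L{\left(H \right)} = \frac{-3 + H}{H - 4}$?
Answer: $- \frac{3139000}{363} \approx -8647.4$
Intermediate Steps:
$L{\left(H \right)} = \frac{-3 + H}{-4 + H}$
$K = \frac{10}{363}$ ($K = \frac{\frac{1}{-4 - 7} \left(-3 - 7\right)}{33} = \frac{1}{-11} \left(-10\right) \frac{1}{33} = \left(- \frac{1}{11}\right) \left(-10\right) \frac{1}{33} = \frac{10}{11} \cdot \frac{1}{33} = \frac{10}{363} \approx 0.027548$)
$w = - \frac{1825}{363}$ ($w = -5 - \frac{10}{363} = - \frac{1825}{363} \approx -5.0275$)
$\left(-43\right) \left(-40\right) w = \left(-43\right) \left(-40\right) \left(- \frac{1825}{363}\right) = 1720 \left(- \frac{1825}{363}\right) = - \frac{3139000}{363}$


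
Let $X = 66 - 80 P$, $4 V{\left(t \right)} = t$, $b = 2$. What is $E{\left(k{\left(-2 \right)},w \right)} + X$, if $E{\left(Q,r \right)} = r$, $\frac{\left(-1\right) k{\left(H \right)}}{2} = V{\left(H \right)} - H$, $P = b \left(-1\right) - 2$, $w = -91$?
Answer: $295$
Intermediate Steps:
$P = -4$ ($P = 2 \left(-1\right) - 2 = -2 - 2 = -4$)
$V{\left(t \right)} = \frac{t}{4}$
$k{\left(H \right)} = \frac{3 H}{2}$ ($k{\left(H \right)} = - 2 \left(\frac{H}{4} - H\right) = - 2 \left(- \frac{3 H}{4}\right) = \frac{3 H}{2}$)
$X = 386$ ($X = 66 - -320 = 66 + 320 = 386$)
$E{\left(k{\left(-2 \right)},w \right)} + X = -91 + 386 = 295$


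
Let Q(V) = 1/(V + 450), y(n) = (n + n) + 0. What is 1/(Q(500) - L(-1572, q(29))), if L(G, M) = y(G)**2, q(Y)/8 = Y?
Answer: -950/9390499199 ≈ -1.0117e-7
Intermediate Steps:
q(Y) = 8*Y
y(n) = 2*n (y(n) = 2*n + 0 = 2*n)
Q(V) = 1/(450 + V)
L(G, M) = 4*G**2 (L(G, M) = (2*G)**2 = 4*G**2)
1/(Q(500) - L(-1572, q(29))) = 1/(1/(450 + 500) - 4*(-1572)**2) = 1/(1/950 - 4*2471184) = 1/(1/950 - 1*9884736) = 1/(1/950 - 9884736) = 1/(-9390499199/950) = -950/9390499199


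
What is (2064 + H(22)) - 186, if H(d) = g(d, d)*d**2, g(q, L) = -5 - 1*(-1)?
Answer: -58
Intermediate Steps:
g(q, L) = -4 (g(q, L) = -5 + 1 = -4)
H(d) = -4*d**2
(2064 + H(22)) - 186 = (2064 - 4*22**2) - 186 = (2064 - 4*484) - 186 = (2064 - 1936) - 186 = 128 - 186 = -58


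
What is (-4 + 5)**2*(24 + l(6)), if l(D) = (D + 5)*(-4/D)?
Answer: 50/3 ≈ 16.667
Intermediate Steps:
l(D) = -4*(5 + D)/D (l(D) = (5 + D)*(-4/D) = -4*(5 + D)/D)
(-4 + 5)**2*(24 + l(6)) = (-4 + 5)**2*(24 + (-4 - 20/6)) = 1**2*(24 + (-4 - 20*1/6)) = 1*(24 + (-4 - 10/3)) = 1*(24 - 22/3) = 1*(50/3) = 50/3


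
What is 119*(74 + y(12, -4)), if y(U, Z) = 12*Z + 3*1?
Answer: 3451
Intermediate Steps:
y(U, Z) = 3 + 12*Z (y(U, Z) = 12*Z + 3 = 3 + 12*Z)
119*(74 + y(12, -4)) = 119*(74 + (3 + 12*(-4))) = 119*(74 + (3 - 48)) = 119*(74 - 45) = 119*29 = 3451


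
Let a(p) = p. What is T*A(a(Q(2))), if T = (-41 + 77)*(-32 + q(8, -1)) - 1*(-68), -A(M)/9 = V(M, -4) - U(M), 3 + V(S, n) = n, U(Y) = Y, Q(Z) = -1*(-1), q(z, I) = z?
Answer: -57312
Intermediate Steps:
Q(Z) = 1
V(S, n) = -3 + n
A(M) = 63 + 9*M (A(M) = -9*((-3 - 4) - M) = -9*(-7 - M) = 63 + 9*M)
T = -796 (T = (-41 + 77)*(-32 + 8) - 1*(-68) = 36*(-24) + 68 = -864 + 68 = -796)
T*A(a(Q(2))) = -796*(63 + 9*1) = -796*(63 + 9) = -796*72 = -57312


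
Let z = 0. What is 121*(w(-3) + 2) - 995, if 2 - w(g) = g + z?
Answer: -148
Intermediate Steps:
w(g) = 2 - g (w(g) = 2 - (g + 0) = 2 - g)
121*(w(-3) + 2) - 995 = 121*((2 - 1*(-3)) + 2) - 995 = 121*((2 + 3) + 2) - 995 = 121*(5 + 2) - 995 = 121*7 - 995 = 847 - 995 = -148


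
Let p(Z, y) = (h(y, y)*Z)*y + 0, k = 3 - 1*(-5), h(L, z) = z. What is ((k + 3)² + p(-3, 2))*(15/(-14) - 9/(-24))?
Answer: -4251/56 ≈ -75.911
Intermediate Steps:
k = 8 (k = 3 + 5 = 8)
p(Z, y) = Z*y² (p(Z, y) = (y*Z)*y + 0 = (Z*y)*y + 0 = Z*y² + 0 = Z*y²)
((k + 3)² + p(-3, 2))*(15/(-14) - 9/(-24)) = ((8 + 3)² - 3*2²)*(15/(-14) - 9/(-24)) = (11² - 3*4)*(15*(-1/14) - 9*(-1/24)) = (121 - 12)*(-15/14 + 3/8) = 109*(-39/56) = -4251/56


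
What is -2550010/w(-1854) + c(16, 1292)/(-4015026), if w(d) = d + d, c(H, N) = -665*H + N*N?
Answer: 31580883557/45949742 ≈ 687.29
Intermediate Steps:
c(H, N) = N**2 - 665*H (c(H, N) = -665*H + N**2 = N**2 - 665*H)
w(d) = 2*d
-2550010/w(-1854) + c(16, 1292)/(-4015026) = -2550010/(2*(-1854)) + (1292**2 - 665*16)/(-4015026) = -2550010/(-3708) + (1669264 - 10640)*(-1/4015026) = -2550010*(-1/3708) + 1658624*(-1/4015026) = 1275005/1854 - 829312/2007513 = 31580883557/45949742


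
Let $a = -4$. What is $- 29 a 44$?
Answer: $5104$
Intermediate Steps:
$- 29 a 44 = \left(-29\right) \left(-4\right) 44 = 116 \cdot 44 = 5104$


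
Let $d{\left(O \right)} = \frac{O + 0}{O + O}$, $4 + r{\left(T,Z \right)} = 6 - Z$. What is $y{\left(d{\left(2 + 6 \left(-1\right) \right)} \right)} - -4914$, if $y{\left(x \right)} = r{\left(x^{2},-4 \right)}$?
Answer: $4920$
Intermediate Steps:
$r{\left(T,Z \right)} = 2 - Z$ ($r{\left(T,Z \right)} = -4 - \left(-6 + Z\right) = 2 - Z$)
$d{\left(O \right)} = \frac{1}{2}$ ($d{\left(O \right)} = \frac{O}{2 O} = O \frac{1}{2 O} = \frac{1}{2}$)
$y{\left(x \right)} = 6$ ($y{\left(x \right)} = 2 - -4 = 2 + 4 = 6$)
$y{\left(d{\left(2 + 6 \left(-1\right) \right)} \right)} - -4914 = 6 - -4914 = 6 + 4914 = 4920$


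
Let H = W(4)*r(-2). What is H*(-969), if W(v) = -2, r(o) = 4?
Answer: 7752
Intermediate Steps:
H = -8 (H = -2*4 = -8)
H*(-969) = -8*(-969) = 7752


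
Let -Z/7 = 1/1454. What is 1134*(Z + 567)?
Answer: 467441037/727 ≈ 6.4297e+5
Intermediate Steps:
Z = -7/1454 ≈ -0.0048143
1134*(Z + 567) = 1134*(-7/1454 + 567) = 1134*(824411/1454) = 467441037/727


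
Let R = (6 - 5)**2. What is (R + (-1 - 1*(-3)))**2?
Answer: 9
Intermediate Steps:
R = 1 (R = 1**2 = 1)
(R + (-1 - 1*(-3)))**2 = (1 + (-1 - 1*(-3)))**2 = (1 + (-1 + 3))**2 = (1 + 2)**2 = 3**2 = 9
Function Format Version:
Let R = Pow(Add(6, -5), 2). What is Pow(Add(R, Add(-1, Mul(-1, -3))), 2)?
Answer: 9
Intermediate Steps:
R = 1 (R = Pow(1, 2) = 1)
Pow(Add(R, Add(-1, Mul(-1, -3))), 2) = Pow(Add(1, Add(-1, Mul(-1, -3))), 2) = Pow(Add(1, Add(-1, 3)), 2) = Pow(Add(1, 2), 2) = Pow(3, 2) = 9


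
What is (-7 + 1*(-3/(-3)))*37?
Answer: -222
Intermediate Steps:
(-7 + 1*(-3/(-3)))*37 = (-7 + 1*(-3*(-1/3)))*37 = (-7 + 1*1)*37 = (-7 + 1)*37 = -6*37 = -222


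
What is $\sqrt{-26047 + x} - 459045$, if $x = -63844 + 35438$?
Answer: $-459045 + i \sqrt{54453} \approx -4.5905 \cdot 10^{5} + 233.35 i$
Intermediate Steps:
$x = -28406$
$\sqrt{-26047 + x} - 459045 = \sqrt{-26047 - 28406} - 459045 = \sqrt{-54453} - 459045 = i \sqrt{54453} - 459045 = -459045 + i \sqrt{54453}$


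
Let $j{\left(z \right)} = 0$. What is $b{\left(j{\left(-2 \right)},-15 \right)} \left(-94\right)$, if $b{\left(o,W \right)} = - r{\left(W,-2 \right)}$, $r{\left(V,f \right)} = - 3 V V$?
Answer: $-63450$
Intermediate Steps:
$r{\left(V,f \right)} = - 3 V^{2}$
$b{\left(o,W \right)} = 3 W^{2}$ ($b{\left(o,W \right)} = - \left(-3\right) W^{2} = 3 W^{2}$)
$b{\left(j{\left(-2 \right)},-15 \right)} \left(-94\right) = 3 \left(-15\right)^{2} \left(-94\right) = 3 \cdot 225 \left(-94\right) = 675 \left(-94\right) = -63450$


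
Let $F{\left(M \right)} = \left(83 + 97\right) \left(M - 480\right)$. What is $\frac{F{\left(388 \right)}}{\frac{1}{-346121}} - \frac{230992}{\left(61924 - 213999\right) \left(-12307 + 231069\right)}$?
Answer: $\frac{95342820832436677496}{16634115575} \approx 5.7318 \cdot 10^{9}$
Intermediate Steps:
$F{\left(M \right)} = -86400 + 180 M$ ($F{\left(M \right)} = 180 \left(-480 + M\right) = -86400 + 180 M$)
$\frac{F{\left(388 \right)}}{\frac{1}{-346121}} - \frac{230992}{\left(61924 - 213999\right) \left(-12307 + 231069\right)} = \frac{-86400 + 180 \cdot 388}{\frac{1}{-346121}} - \frac{230992}{\left(61924 - 213999\right) \left(-12307 + 231069\right)} = \frac{-86400 + 69840}{- \frac{1}{346121}} - \frac{230992}{\left(-152075\right) 218762} = \left(-16560\right) \left(-346121\right) - \frac{230992}{-33268231150} = 5731763760 - - \frac{115496}{16634115575} = 5731763760 + \frac{115496}{16634115575} = \frac{95342820832436677496}{16634115575}$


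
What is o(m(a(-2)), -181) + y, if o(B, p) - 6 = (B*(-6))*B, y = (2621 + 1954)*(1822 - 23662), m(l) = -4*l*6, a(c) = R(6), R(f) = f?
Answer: -100042410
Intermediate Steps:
a(c) = 6
m(l) = -24*l
y = -99918000 (y = 4575*(-21840) = -99918000)
o(B, p) = 6 - 6*B² (o(B, p) = 6 + (B*(-6))*B = 6 + (-6*B)*B = 6 - 6*B²)
o(m(a(-2)), -181) + y = (6 - 6*(-24*6)²) - 99918000 = (6 - 6*(-144)²) - 99918000 = (6 - 6*20736) - 99918000 = (6 - 124416) - 99918000 = -124410 - 99918000 = -100042410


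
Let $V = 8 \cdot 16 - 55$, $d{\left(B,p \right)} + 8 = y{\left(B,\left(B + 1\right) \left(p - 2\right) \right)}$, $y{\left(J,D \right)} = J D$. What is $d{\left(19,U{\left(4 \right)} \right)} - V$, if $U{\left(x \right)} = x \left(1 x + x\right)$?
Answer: $11319$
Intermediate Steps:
$U{\left(x \right)} = 2 x^{2}$ ($U{\left(x \right)} = x \left(x + x\right) = x 2 x = 2 x^{2}$)
$y{\left(J,D \right)} = D J$
$d{\left(B,p \right)} = -8 + B \left(1 + B\right) \left(-2 + p\right)$ ($d{\left(B,p \right)} = -8 + \left(B + 1\right) \left(p - 2\right) B = -8 + \left(1 + B\right) \left(-2 + p\right) B = -8 + B \left(1 + B\right) \left(-2 + p\right)$)
$V = 73$ ($V = 128 - 55 = 73$)
$d{\left(19,U{\left(4 \right)} \right)} - V = \left(-8 + 19 \left(-2 + 2 \cdot 4^{2} - 38 + 19 \cdot 2 \cdot 4^{2}\right)\right) - 73 = \left(-8 + 19 \left(-2 + 2 \cdot 16 - 38 + 19 \cdot 2 \cdot 16\right)\right) - 73 = \left(-8 + 19 \left(-2 + 32 - 38 + 19 \cdot 32\right)\right) - 73 = \left(-8 + 19 \left(-2 + 32 - 38 + 608\right)\right) - 73 = \left(-8 + 19 \cdot 600\right) - 73 = \left(-8 + 11400\right) - 73 = 11392 - 73 = 11319$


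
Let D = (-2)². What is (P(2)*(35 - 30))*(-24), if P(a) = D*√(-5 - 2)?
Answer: -480*I*√7 ≈ -1270.0*I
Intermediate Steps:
D = 4
P(a) = 4*I*√7 (P(a) = 4*√(-5 - 2) = 4*√(-7) = 4*(I*√7) = 4*I*√7)
(P(2)*(35 - 30))*(-24) = ((4*I*√7)*(35 - 30))*(-24) = ((4*I*√7)*5)*(-24) = (20*I*√7)*(-24) = -480*I*√7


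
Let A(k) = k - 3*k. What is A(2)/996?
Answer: -1/249 ≈ -0.0040161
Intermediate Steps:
A(k) = -2*k
A(2)/996 = -2*2/996 = -4*1/996 = -1/249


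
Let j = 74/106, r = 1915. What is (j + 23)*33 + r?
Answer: 142943/53 ≈ 2697.0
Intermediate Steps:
j = 37/53 (j = 74*(1/106) = 37/53 ≈ 0.69811)
(j + 23)*33 + r = (37/53 + 23)*33 + 1915 = (1256/53)*33 + 1915 = 41448/53 + 1915 = 142943/53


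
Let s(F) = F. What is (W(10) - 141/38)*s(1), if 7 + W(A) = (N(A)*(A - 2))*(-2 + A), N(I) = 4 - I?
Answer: -14999/38 ≈ -394.71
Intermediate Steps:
W(A) = -7 + (-2 + A)**2*(4 - A) (W(A) = -7 + ((4 - A)*(A - 2))*(-2 + A) = -7 + ((4 - A)*(-2 + A))*(-2 + A) = -7 + ((-2 + A)*(4 - A))*(-2 + A) = -7 + (-2 + A)**2*(4 - A))
(W(10) - 141/38)*s(1) = ((-7 + (-2 + 10)**2*(4 - 1*10)) - 141/38)*1 = ((-7 + 8**2*(4 - 10)) - 141*1/38)*1 = ((-7 + 64*(-6)) - 141/38)*1 = ((-7 - 384) - 141/38)*1 = (-391 - 141/38)*1 = -14999/38*1 = -14999/38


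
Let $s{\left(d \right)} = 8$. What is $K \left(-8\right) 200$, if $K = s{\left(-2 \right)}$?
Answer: $-12800$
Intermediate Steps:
$K = 8$
$K \left(-8\right) 200 = 8 \left(-8\right) 200 = \left(-64\right) 200 = -12800$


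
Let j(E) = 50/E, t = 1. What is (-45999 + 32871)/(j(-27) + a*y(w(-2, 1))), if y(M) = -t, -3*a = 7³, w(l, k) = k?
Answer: -354456/3037 ≈ -116.71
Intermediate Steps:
a = -343/3 (a = -⅓*7³ = -⅓*343 = -343/3 ≈ -114.33)
y(M) = -1 (y(M) = -1*1 = -1)
(-45999 + 32871)/(j(-27) + a*y(w(-2, 1))) = (-45999 + 32871)/(50/(-27) - 343/3*(-1)) = -13128/(50*(-1/27) + 343/3) = -13128/(-50/27 + 343/3) = -13128/3037/27 = -13128*27/3037 = -354456/3037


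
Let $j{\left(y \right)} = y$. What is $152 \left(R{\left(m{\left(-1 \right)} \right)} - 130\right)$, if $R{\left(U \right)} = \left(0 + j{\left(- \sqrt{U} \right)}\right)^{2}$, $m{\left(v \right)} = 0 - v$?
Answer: $-19608$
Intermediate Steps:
$m{\left(v \right)} = - v$
$R{\left(U \right)} = U$ ($R{\left(U \right)} = \left(0 - \sqrt{U}\right)^{2} = \left(- \sqrt{U}\right)^{2} = U$)
$152 \left(R{\left(m{\left(-1 \right)} \right)} - 130\right) = 152 \left(\left(-1\right) \left(-1\right) - 130\right) = 152 \left(1 - 130\right) = 152 \left(-129\right) = -19608$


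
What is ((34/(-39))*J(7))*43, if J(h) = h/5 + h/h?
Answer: -5848/65 ≈ -89.969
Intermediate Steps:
J(h) = 1 + h/5 (J(h) = h*(1/5) + 1 = h/5 + 1 = 1 + h/5)
((34/(-39))*J(7))*43 = ((34/(-39))*(1 + (1/5)*7))*43 = ((34*(-1/39))*(1 + 7/5))*43 = -34/39*12/5*43 = -136/65*43 = -5848/65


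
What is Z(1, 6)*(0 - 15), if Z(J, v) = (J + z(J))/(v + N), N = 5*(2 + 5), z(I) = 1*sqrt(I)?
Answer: -30/41 ≈ -0.73171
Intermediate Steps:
z(I) = sqrt(I)
N = 35 (N = 5*7 = 35)
Z(J, v) = (J + sqrt(J))/(35 + v) (Z(J, v) = (J + sqrt(J))/(v + 35) = (J + sqrt(J))/(35 + v))
Z(1, 6)*(0 - 15) = ((1 + sqrt(1))/(35 + 6))*(0 - 15) = ((1 + 1)/41)*(-15) = ((1/41)*2)*(-15) = (2/41)*(-15) = -30/41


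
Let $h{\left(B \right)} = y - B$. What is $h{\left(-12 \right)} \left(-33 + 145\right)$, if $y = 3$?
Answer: $1680$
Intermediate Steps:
$h{\left(B \right)} = 3 - B$
$h{\left(-12 \right)} \left(-33 + 145\right) = \left(3 - -12\right) \left(-33 + 145\right) = \left(3 + 12\right) 112 = 15 \cdot 112 = 1680$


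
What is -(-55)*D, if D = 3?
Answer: 165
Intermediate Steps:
-(-55)*D = -(-55)*3 = -1*(-165) = 165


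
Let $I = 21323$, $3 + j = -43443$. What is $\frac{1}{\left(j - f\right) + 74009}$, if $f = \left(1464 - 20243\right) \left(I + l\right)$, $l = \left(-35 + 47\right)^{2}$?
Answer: $\frac{1}{403159356} \approx 2.4804 \cdot 10^{-9}$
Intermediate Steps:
$j = -43446$ ($j = -3 - 43443 = -43446$)
$l = 144$ ($l = 12^{2} = 144$)
$f = -403128793$ ($f = \left(1464 - 20243\right) \left(21323 + 144\right) = \left(-18779\right) 21467 = -403128793$)
$\frac{1}{\left(j - f\right) + 74009} = \frac{1}{\left(-43446 - -403128793\right) + 74009} = \frac{1}{\left(-43446 + 403128793\right) + 74009} = \frac{1}{403085347 + 74009} = \frac{1}{403159356}$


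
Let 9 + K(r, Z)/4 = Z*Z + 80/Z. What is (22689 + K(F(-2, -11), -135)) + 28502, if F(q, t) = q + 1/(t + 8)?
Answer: 3349421/27 ≈ 1.2405e+5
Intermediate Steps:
F(q, t) = q + 1/(8 + t)
K(r, Z) = -36 + 4*Z² + 320/Z (K(r, Z) = -36 + 4*(Z*Z + 80/Z) = -36 + 4*(Z² + 80/Z) = -36 + (4*Z² + 320/Z) = -36 + 4*Z² + 320/Z)
(22689 + K(F(-2, -11), -135)) + 28502 = (22689 + (-36 + 4*(-135)² + 320/(-135))) + 28502 = (22689 + (-36 + 4*18225 + 320*(-1/135))) + 28502 = (22689 + (-36 + 72900 - 64/27)) + 28502 = (22689 + 1967264/27) + 28502 = 2579867/27 + 28502 = 3349421/27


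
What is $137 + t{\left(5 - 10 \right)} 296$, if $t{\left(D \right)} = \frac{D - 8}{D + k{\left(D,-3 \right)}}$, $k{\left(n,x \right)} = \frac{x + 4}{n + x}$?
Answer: $\frac{36401}{41} \approx 887.83$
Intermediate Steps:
$k{\left(n,x \right)} = \frac{4 + x}{n + x}$
$t{\left(D \right)} = \frac{-8 + D}{D + \frac{1}{-3 + D}}$ ($t{\left(D \right)} = \frac{D - 8}{D + \frac{4 - 3}{D - 3}} = \frac{-8 + D}{D + \frac{1}{-3 + D} 1} = \frac{-8 + D}{D + \frac{1}{-3 + D}}$)
$137 + t{\left(5 - 10 \right)} 296 = 137 + \frac{\left(-8 + \left(5 - 10\right)\right) \left(-3 + \left(5 - 10\right)\right)}{1 + \left(5 - 10\right) \left(-3 + \left(5 - 10\right)\right)} 296 = 137 + \frac{\left(-8 - 5\right) \left(-3 - 5\right)}{1 - 5 \left(-3 - 5\right)} 296 = 137 + \frac{1}{1 - -40} \left(-13\right) \left(-8\right) 296 = 137 + \frac{1}{1 + 40} \left(-13\right) \left(-8\right) 296 = 137 + \frac{1}{41} \left(-13\right) \left(-8\right) 296 = 137 + \frac{104}{41} \cdot 296 = 137 + \frac{30784}{41} = \frac{36401}{41}$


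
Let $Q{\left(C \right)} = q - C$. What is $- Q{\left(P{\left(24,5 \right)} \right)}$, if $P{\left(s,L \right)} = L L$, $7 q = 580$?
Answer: $- \frac{405}{7} \approx -57.857$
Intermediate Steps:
$q = \frac{580}{7}$ ($q = \frac{1}{7} \cdot 580 = \frac{580}{7} \approx 82.857$)
$P{\left(s,L \right)} = L^{2}$
$Q{\left(C \right)} = \frac{580}{7} - C$
$- Q{\left(P{\left(24,5 \right)} \right)} = - (\frac{580}{7} - 5^{2}) = - (\frac{580}{7} - 25) = \left(-1\right) \frac{405}{7} = - \frac{405}{7}$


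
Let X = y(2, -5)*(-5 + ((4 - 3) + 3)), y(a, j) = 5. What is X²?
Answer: 25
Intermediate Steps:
X = -5 (X = 5*(-5 + ((4 - 3) + 3)) = 5*(-5 + (1 + 3)) = 5*(-5 + 4) = 5*(-1) = -5)
X² = (-5)² = 25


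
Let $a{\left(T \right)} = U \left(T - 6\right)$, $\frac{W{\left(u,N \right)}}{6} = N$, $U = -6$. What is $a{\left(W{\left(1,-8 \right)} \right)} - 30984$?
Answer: $-30660$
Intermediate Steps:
$W{\left(u,N \right)} = 6 N$
$a{\left(T \right)} = 36 - 6 T$ ($a{\left(T \right)} = - 6 \left(T - 6\right) = - 6 \left(-6 + T\right) = 36 - 6 T$)
$a{\left(W{\left(1,-8 \right)} \right)} - 30984 = \left(36 - 6 \cdot 6 \left(-8\right)\right) - 30984 = \left(36 - -288\right) - 30984 = \left(36 + 288\right) - 30984 = 324 - 30984 = -30660$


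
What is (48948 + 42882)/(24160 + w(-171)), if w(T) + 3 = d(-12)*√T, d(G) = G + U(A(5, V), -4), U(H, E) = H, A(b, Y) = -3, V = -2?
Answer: 1109168655/291799562 + 2066175*I*√19/291799562 ≈ 3.8011 + 0.030865*I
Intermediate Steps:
d(G) = -3 + G (d(G) = G - 3 = -3 + G)
w(T) = -3 - 15*√T (w(T) = -3 + (-3 - 12)*√T = -3 - 15*√T)
(48948 + 42882)/(24160 + w(-171)) = (48948 + 42882)/(24160 + (-3 - 45*I*√19)) = 91830/(24160 + (-3 - 45*I*√19)) = 91830/(24157 - 45*I*√19)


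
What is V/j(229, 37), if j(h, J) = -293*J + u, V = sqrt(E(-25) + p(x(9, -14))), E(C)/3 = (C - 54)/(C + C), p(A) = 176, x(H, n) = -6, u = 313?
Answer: -sqrt(18074)/105280 ≈ -0.0012770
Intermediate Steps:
E(C) = 3*(-54 + C)/(2*C) (E(C) = 3*((C - 54)/(C + C)) = 3*((-54 + C)/((2*C))) = 3*((-54 + C)*(1/(2*C))) = 3*((-54 + C)/(2*C)) = 3*(-54 + C)/(2*C))
V = sqrt(18074)/10 (V = sqrt((3/2 - 81/(-25)) + 176) = sqrt((3/2 - 81*(-1/25)) + 176) = sqrt((3/2 + 81/25) + 176) = sqrt(237/50 + 176) = sqrt(9037/50) = sqrt(18074)/10 ≈ 13.444)
j(h, J) = 313 - 293*J (j(h, J) = -293*J + 313 = 313 - 293*J)
V/j(229, 37) = (sqrt(18074)/10)/(313 - 293*37) = (sqrt(18074)/10)/(313 - 10841) = (sqrt(18074)/10)/(-10528) = (sqrt(18074)/10)*(-1/10528) = -sqrt(18074)/105280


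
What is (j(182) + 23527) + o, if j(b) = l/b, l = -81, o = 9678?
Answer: 6043229/182 ≈ 33205.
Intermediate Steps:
j(b) = -81/b
(j(182) + 23527) + o = (-81/182 + 23527) + 9678 = 4281833/182 + 9678 = 6043229/182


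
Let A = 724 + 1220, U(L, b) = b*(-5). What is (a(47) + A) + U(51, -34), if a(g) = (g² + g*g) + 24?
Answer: 6556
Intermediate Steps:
U(L, b) = -5*b
A = 1944
a(g) = 24 + 2*g² (a(g) = (g² + g²) + 24 = 2*g² + 24 = 24 + 2*g²)
(a(47) + A) + U(51, -34) = ((24 + 2*47²) + 1944) - 5*(-34) = ((24 + 2*2209) + 1944) + 170 = ((24 + 4418) + 1944) + 170 = (4442 + 1944) + 170 = 6386 + 170 = 6556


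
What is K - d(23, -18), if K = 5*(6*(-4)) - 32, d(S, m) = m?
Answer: -134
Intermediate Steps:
K = -152 (K = 5*(-24) - 32 = -120 - 32 = -152)
K - d(23, -18) = -152 - 1*(-18) = -152 + 18 = -134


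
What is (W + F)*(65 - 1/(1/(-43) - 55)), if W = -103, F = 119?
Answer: 1230664/1183 ≈ 1040.3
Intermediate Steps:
(W + F)*(65 - 1/(1/(-43) - 55)) = (-103 + 119)*(65 - 1/(1/(-43) - 55)) = 16*(65 - 1/(-1/43 - 55)) = 16*(65 - 1/(-2366/43)) = 16*(65 - 1*(-43/2366)) = 16*(65 + 43/2366) = 16*(153833/2366) = 1230664/1183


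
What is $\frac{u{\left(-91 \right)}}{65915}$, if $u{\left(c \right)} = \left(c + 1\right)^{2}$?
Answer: $\frac{1620}{13183} \approx 0.12289$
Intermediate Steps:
$u{\left(c \right)} = \left(1 + c\right)^{2}$
$\frac{u{\left(-91 \right)}}{65915} = \frac{\left(1 - 91\right)^{2}}{65915} = \left(-90\right)^{2} \cdot \frac{1}{65915} = 8100 \cdot \frac{1}{65915} = \frac{1620}{13183}$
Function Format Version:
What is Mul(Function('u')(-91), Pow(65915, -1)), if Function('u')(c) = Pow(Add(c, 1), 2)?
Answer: Rational(1620, 13183) ≈ 0.12289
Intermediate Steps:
Function('u')(c) = Pow(Add(1, c), 2)
Mul(Function('u')(-91), Pow(65915, -1)) = Mul(Pow(Add(1, -91), 2), Pow(65915, -1)) = Mul(Pow(-90, 2), Rational(1, 65915)) = Mul(8100, Rational(1, 65915)) = Rational(1620, 13183)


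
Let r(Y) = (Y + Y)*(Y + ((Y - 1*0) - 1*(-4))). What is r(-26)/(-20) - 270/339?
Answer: -70962/565 ≈ -125.60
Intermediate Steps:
r(Y) = 2*Y*(4 + 2*Y) (r(Y) = (2*Y)*(Y + ((Y + 0) + 4)) = (2*Y)*(Y + (Y + 4)) = (2*Y)*(Y + (4 + Y)) = (2*Y)*(4 + 2*Y) = 2*Y*(4 + 2*Y))
r(-26)/(-20) - 270/339 = (4*(-26)*(2 - 26))/(-20) - 270/339 = (4*(-26)*(-24))*(-1/20) - 270*1/339 = 2496*(-1/20) - 90/113 = -624/5 - 90/113 = -70962/565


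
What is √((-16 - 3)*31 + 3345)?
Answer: 2*√689 ≈ 52.498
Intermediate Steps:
√((-16 - 3)*31 + 3345) = √(-19*31 + 3345) = √(-589 + 3345) = √2756 = 2*√689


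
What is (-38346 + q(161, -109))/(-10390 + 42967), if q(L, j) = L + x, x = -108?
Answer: -38293/32577 ≈ -1.1755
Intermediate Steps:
q(L, j) = -108 + L (q(L, j) = L - 108 = -108 + L)
(-38346 + q(161, -109))/(-10390 + 42967) = (-38346 + (-108 + 161))/(-10390 + 42967) = (-38346 + 53)/32577 = -38293*1/32577 = -38293/32577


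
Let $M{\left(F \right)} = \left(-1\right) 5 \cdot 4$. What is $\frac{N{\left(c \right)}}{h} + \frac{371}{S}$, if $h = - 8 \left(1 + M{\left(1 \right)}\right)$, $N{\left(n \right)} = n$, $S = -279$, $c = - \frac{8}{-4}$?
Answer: $- \frac{27917}{21204} \approx -1.3166$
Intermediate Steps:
$M{\left(F \right)} = -20$ ($M{\left(F \right)} = \left(-5\right) 4 = -20$)
$c = 2$ ($c = \left(-8\right) \left(- \frac{1}{4}\right) = 2$)
$h = 152$ ($h = - 8 \left(1 - 20\right) = \left(-8\right) \left(-19\right) = 152$)
$\frac{N{\left(c \right)}}{h} + \frac{371}{S} = \frac{2}{152} + \frac{371}{-279} = 2 \cdot \frac{1}{152} + 371 \left(- \frac{1}{279}\right) = \frac{1}{76} - \frac{371}{279} = - \frac{27917}{21204}$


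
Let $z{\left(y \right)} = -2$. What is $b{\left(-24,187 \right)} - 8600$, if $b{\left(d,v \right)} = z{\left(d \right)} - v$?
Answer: $-8789$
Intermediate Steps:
$b{\left(d,v \right)} = -2 - v$
$b{\left(-24,187 \right)} - 8600 = \left(-2 - 187\right) - 8600 = -189 - 8600 = -8789$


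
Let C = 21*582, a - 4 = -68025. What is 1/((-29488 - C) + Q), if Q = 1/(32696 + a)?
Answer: -35325/1473405751 ≈ -2.3975e-5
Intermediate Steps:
a = -68021 (a = 4 - 68025 = -68021)
C = 12222
Q = -1/35325 (Q = 1/(32696 - 68021) = 1/(-35325) = -1/35325 ≈ -2.8309e-5)
1/((-29488 - C) + Q) = 1/((-29488 - 1*12222) - 1/35325) = 1/((-29488 - 12222) - 1/35325) = 1/(-41710 - 1/35325) = 1/(-1473405751/35325) = -35325/1473405751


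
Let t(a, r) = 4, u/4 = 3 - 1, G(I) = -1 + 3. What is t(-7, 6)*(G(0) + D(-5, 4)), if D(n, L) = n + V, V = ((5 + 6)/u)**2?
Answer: -71/16 ≈ -4.4375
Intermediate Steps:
G(I) = 2
u = 8 (u = 4*(3 - 1) = 4*2 = 8)
V = 121/64 (V = ((5 + 6)/8)**2 = (11*(1/8))**2 = (11/8)**2 = 121/64 ≈ 1.8906)
D(n, L) = 121/64 + n (D(n, L) = n + 121/64 = 121/64 + n)
t(-7, 6)*(G(0) + D(-5, 4)) = 4*(2 + (121/64 - 5)) = 4*(2 - 199/64) = 4*(-71/64) = -71/16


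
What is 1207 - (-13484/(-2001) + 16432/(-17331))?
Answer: 4628571305/3853259 ≈ 1201.2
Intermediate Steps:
1207 - (-13484/(-2001) + 16432/(-17331)) = 1207 - (-13484*(-1/2001) + 16432*(-1/17331)) = 1207 - (13484/2001 - 16432/17331) = 1207 - 1*22312308/3853259 = 1207 - 22312308/3853259 = 4628571305/3853259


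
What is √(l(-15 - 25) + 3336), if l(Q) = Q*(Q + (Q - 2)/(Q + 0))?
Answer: √4894 ≈ 69.957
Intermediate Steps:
l(Q) = Q*(Q + (-2 + Q)/Q)
√(l(-15 - 25) + 3336) = √((-2 + (-15 - 25) + (-15 - 25)²) + 3336) = √((-2 - 40 + (-40)²) + 3336) = √((-2 - 40 + 1600) + 3336) = √(1558 + 3336) = √4894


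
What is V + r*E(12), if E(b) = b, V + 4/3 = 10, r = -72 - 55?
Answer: -4546/3 ≈ -1515.3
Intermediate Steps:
r = -127
V = 26/3 (V = -4/3 + 10 = 26/3 ≈ 8.6667)
V + r*E(12) = 26/3 - 127*12 = 26/3 - 1524 = -4546/3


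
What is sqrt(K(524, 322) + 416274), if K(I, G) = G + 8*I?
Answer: 2*sqrt(105197) ≈ 648.68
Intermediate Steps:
sqrt(K(524, 322) + 416274) = sqrt((322 + 8*524) + 416274) = sqrt((322 + 4192) + 416274) = sqrt(4514 + 416274) = sqrt(420788) = 2*sqrt(105197)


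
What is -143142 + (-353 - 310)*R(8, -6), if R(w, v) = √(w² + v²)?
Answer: -149772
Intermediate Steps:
R(w, v) = √(v² + w²)
-143142 + (-353 - 310)*R(8, -6) = -143142 + (-353 - 310)*√((-6)² + 8²) = -143142 - 663*√(36 + 64) = -143142 - 663*√100 = -143142 - 663*10 = -143142 - 6630 = -149772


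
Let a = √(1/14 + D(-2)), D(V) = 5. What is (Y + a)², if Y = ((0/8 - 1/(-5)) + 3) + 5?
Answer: 25309/350 + 41*√994/35 ≈ 109.24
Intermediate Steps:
Y = 41/5 (Y = ((0*(⅛) - 1*(-⅕)) + 3) + 5 = ((0 + ⅕) + 3) + 5 = (⅕ + 3) + 5 = 16/5 + 5 = 41/5 ≈ 8.2000)
a = √994/14 (a = √(1/14 + 5) = √(71/14) = √994/14 ≈ 2.2520)
(Y + a)² = (41/5 + √994/14)²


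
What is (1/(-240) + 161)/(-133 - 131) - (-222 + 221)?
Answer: 24721/63360 ≈ 0.39017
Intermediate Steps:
(1/(-240) + 161)/(-133 - 131) - (-222 + 221) = (-1/240 + 161)/(-264) - 1*(-1) = (38639/240)*(-1/264) + 1 = -38639/63360 + 1 = 24721/63360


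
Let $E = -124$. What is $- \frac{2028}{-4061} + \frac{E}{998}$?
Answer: $\frac{760190}{2026439} \approx 0.37514$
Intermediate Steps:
$- \frac{2028}{-4061} + \frac{E}{998} = - \frac{2028}{-4061} - \frac{124}{998} = \left(-2028\right) \left(- \frac{1}{4061}\right) - \frac{62}{499} = \frac{2028}{4061} - \frac{62}{499} = \frac{760190}{2026439}$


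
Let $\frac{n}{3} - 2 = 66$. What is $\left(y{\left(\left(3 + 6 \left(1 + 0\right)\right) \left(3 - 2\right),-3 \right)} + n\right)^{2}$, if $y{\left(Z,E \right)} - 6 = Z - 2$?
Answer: $47089$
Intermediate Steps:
$n = 204$ ($n = 6 + 3 \cdot 66 = 6 + 198 = 204$)
$y{\left(Z,E \right)} = 4 + Z$ ($y{\left(Z,E \right)} = 6 + \left(Z - 2\right) = 6 + \left(-2 + Z\right) = 4 + Z$)
$\left(y{\left(\left(3 + 6 \left(1 + 0\right)\right) \left(3 - 2\right),-3 \right)} + n\right)^{2} = \left(\left(4 + \left(3 + 6 \left(1 + 0\right)\right) \left(3 - 2\right)\right) + 204\right)^{2} = \left(\left(4 + \left(3 + 6 \cdot 1\right) 1\right) + 204\right)^{2} = \left(\left(4 + \left(3 + 6\right) 1\right) + 204\right)^{2} = \left(\left(4 + 9 \cdot 1\right) + 204\right)^{2} = \left(\left(4 + 9\right) + 204\right)^{2} = \left(13 + 204\right)^{2} = 217^{2} = 47089$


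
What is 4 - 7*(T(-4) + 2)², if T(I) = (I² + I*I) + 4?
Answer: -10104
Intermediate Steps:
T(I) = 4 + 2*I² (T(I) = (I² + I²) + 4 = 2*I² + 4 = 4 + 2*I²)
4 - 7*(T(-4) + 2)² = 4 - 7*((4 + 2*(-4)²) + 2)² = 4 - 7*((4 + 2*16) + 2)² = 4 - 7*((4 + 32) + 2)² = 4 - 7*(36 + 2)² = 4 - 7*38² = 4 - 7*1444 = 4 - 10108 = -10104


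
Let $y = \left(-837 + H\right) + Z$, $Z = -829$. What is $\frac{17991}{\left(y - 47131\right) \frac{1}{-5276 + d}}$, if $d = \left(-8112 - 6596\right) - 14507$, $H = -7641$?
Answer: $\frac{620527581}{56438} \approx 10995.0$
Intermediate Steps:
$d = -29215$ ($d = -14708 - 14507 = -29215$)
$y = -9307$ ($y = \left(-837 - 7641\right) - 829 = -8478 - 829 = -9307$)
$\frac{17991}{\left(y - 47131\right) \frac{1}{-5276 + d}} = \frac{17991}{\left(-9307 - 47131\right) \frac{1}{-5276 - 29215}} = \frac{17991}{\left(-56438\right) \frac{1}{-34491}} = \frac{17991}{\left(-56438\right) \left(- \frac{1}{34491}\right)} = \frac{17991}{\frac{56438}{34491}} = 17991 \cdot \frac{34491}{56438} = \frac{620527581}{56438}$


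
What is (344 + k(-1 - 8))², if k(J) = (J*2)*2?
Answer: 94864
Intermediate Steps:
k(J) = 4*J (k(J) = (2*J)*2 = 4*J)
(344 + k(-1 - 8))² = (344 + 4*(-1 - 8))² = (344 + 4*(-9))² = (344 - 36)² = 308² = 94864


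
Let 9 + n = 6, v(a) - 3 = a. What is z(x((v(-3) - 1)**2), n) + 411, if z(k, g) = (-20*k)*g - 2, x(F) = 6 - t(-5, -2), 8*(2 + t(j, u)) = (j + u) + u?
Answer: 1913/2 ≈ 956.50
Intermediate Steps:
v(a) = 3 + a
t(j, u) = -2 + u/4 + j/8 (t(j, u) = -2 + ((j + u) + u)/8 = -2 + (j + 2*u)/8 = -2 + (u/4 + j/8) = -2 + u/4 + j/8)
x(F) = 73/8 (x(F) = 6 - (-2 + (1/4)*(-2) + (1/8)*(-5)) = 6 - (-2 - 1/2 - 5/8) = 6 - 1*(-25/8) = 6 + 25/8 = 73/8)
n = -3 (n = -9 + 6 = -3)
z(k, g) = -2 - 20*g*k (z(k, g) = -20*g*k - 2 = -2 - 20*g*k)
z(x((v(-3) - 1)**2), n) + 411 = (-2 - 20*(-3)*73/8) + 411 = (-2 + 1095/2) + 411 = 1091/2 + 411 = 1913/2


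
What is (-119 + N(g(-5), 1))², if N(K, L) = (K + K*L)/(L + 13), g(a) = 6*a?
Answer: 744769/49 ≈ 15199.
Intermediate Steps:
N(K, L) = (K + K*L)/(13 + L)
(-119 + N(g(-5), 1))² = (-119 + (6*(-5))*(1 + 1)/(13 + 1))² = (-119 - 30*2/14)² = (-119 - 30*1/14*2)² = (-119 - 30/7)² = (-863/7)² = 744769/49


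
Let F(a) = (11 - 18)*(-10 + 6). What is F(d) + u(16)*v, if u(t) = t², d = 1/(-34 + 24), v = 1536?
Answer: 393244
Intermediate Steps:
d = -⅒ (d = 1/(-10) = -⅒ ≈ -0.10000)
F(a) = 28 (F(a) = -7*(-4) = 28)
F(d) + u(16)*v = 28 + 16²*1536 = 28 + 256*1536 = 28 + 393216 = 393244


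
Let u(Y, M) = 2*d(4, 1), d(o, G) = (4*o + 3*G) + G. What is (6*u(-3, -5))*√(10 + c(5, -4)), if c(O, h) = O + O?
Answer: 480*√5 ≈ 1073.3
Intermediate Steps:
d(o, G) = 4*G + 4*o (d(o, G) = (3*G + 4*o) + G = 4*G + 4*o)
c(O, h) = 2*O
u(Y, M) = 40 (u(Y, M) = 2*(4*1 + 4*4) = 2*(4 + 16) = 2*20 = 40)
(6*u(-3, -5))*√(10 + c(5, -4)) = (6*40)*√(10 + 2*5) = 240*√(10 + 10) = 240*√20 = 240*(2*√5) = 480*√5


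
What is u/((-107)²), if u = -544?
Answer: -544/11449 ≈ -0.047515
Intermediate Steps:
u/((-107)²) = -544/((-107)²) = -544/11449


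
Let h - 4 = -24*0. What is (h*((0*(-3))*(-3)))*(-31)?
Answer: 0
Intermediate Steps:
h = 4 (h = 4 - 24*0 = 4 - 6*0 = 4 + 0 = 4)
(h*((0*(-3))*(-3)))*(-31) = (4*((0*(-3))*(-3)))*(-31) = (4*(0*(-3)))*(-31) = (4*0)*(-31) = 0*(-31) = 0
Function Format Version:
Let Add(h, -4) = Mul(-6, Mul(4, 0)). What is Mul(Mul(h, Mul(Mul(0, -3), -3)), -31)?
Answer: 0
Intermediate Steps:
h = 4 (h = Add(4, Mul(-6, Mul(4, 0))) = Add(4, Mul(-6, 0)) = Add(4, 0) = 4)
Mul(Mul(h, Mul(Mul(0, -3), -3)), -31) = Mul(Mul(4, Mul(Mul(0, -3), -3)), -31) = Mul(Mul(4, Mul(0, -3)), -31) = Mul(Mul(4, 0), -31) = Mul(0, -31) = 0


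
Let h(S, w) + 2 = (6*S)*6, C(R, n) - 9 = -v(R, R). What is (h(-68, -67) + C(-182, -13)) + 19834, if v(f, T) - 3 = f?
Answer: 17572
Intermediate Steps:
v(f, T) = 3 + f
C(R, n) = 6 - R (C(R, n) = 9 - (3 + R) = 9 + (-3 - R) = 6 - R)
h(S, w) = -2 + 36*S (h(S, w) = -2 + (6*S)*6 = -2 + 36*S)
(h(-68, -67) + C(-182, -13)) + 19834 = ((-2 + 36*(-68)) + (6 - 1*(-182))) + 19834 = ((-2 - 2448) + (6 + 182)) + 19834 = (-2450 + 188) + 19834 = -2262 + 19834 = 17572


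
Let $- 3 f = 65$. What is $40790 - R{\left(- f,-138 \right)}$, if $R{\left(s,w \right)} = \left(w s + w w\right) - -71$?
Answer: $24665$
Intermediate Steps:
$f = - \frac{65}{3}$ ($f = \left(- \frac{1}{3}\right) 65 = - \frac{65}{3} \approx -21.667$)
$R{\left(s,w \right)} = 71 + w^{2} + s w$ ($R{\left(s,w \right)} = \left(s w + w^{2}\right) + 71 = \left(w^{2} + s w\right) + 71 = 71 + w^{2} + s w$)
$40790 - R{\left(- f,-138 \right)} = 40790 - \left(71 + \left(-138\right)^{2} + \left(-1\right) \left(- \frac{65}{3}\right) \left(-138\right)\right) = 40790 - \left(71 + 19044 + \frac{65}{3} \left(-138\right)\right) = 40790 - \left(71 + 19044 - 2990\right) = 40790 - 16125 = 24665$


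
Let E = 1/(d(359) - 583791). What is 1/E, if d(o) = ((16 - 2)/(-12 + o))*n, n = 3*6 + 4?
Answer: -202575169/347 ≈ -5.8379e+5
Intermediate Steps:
n = 22 (n = 18 + 4 = 22)
d(o) = 308/(-12 + o) (d(o) = ((16 - 2)/(-12 + o))*22 = (14/(-12 + o))*22 = 308/(-12 + o))
E = -347/202575169 (E = 1/(308/(-12 + 359) - 583791) = 1/(308/347 - 583791) = 1/(-202575169/347) = -347/202575169 ≈ -1.7129e-6)
1/E = 1/(-347/202575169) = -202575169/347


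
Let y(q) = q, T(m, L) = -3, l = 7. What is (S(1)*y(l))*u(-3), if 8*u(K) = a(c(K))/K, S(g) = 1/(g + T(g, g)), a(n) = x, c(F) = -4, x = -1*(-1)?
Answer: 7/48 ≈ 0.14583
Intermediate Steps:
x = 1
a(n) = 1
S(g) = 1/(-3 + g) (S(g) = 1/(g - 3) = 1/(-3 + g))
u(K) = 1/(8*K) (u(K) = (1/K)/8 = 1/(8*K))
(S(1)*y(l))*u(-3) = (7/(-3 + 1))*((⅛)/(-3)) = (7/(-2))*((⅛)*(-⅓)) = -½*7*(-1/24) = -7/2*(-1/24) = 7/48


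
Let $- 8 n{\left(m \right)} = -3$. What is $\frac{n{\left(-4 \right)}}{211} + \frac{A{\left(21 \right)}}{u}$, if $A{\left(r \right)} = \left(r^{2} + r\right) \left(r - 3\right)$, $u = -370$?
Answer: $- \frac{7018149}{312280} \approx -22.474$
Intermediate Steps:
$n{\left(m \right)} = \frac{3}{8}$ ($n{\left(m \right)} = \left(- \frac{1}{8}\right) \left(-3\right) = \frac{3}{8}$)
$A{\left(r \right)} = \left(-3 + r\right) \left(r + r^{2}\right)$ ($A{\left(r \right)} = \left(r + r^{2}\right) \left(-3 + r\right) = \left(-3 + r\right) \left(r + r^{2}\right)$)
$\frac{n{\left(-4 \right)}}{211} + \frac{A{\left(21 \right)}}{u} = \frac{3}{8 \cdot 211} + \frac{21 \left(-3 + 21^{2} - 42\right)}{-370} = \frac{3}{8} \cdot \frac{1}{211} + 21 \left(-3 + 441 - 42\right) \left(- \frac{1}{370}\right) = \frac{3}{1688} + 21 \cdot 396 \left(- \frac{1}{370}\right) = \frac{3}{1688} + 8316 \left(- \frac{1}{370}\right) = \frac{3}{1688} - \frac{4158}{185} = - \frac{7018149}{312280}$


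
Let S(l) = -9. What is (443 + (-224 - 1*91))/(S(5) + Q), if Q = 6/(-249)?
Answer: -10624/749 ≈ -14.184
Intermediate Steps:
Q = -2/83 (Q = 6*(-1/249) = -2/83 ≈ -0.024096)
(443 + (-224 - 1*91))/(S(5) + Q) = (443 + (-224 - 1*91))/(-9 - 2/83) = (443 + (-224 - 91))/(-749/83) = (443 - 315)*(-83/749) = 128*(-83/749) = -10624/749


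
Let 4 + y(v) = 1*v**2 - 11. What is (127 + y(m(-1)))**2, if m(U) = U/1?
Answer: 12769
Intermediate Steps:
m(U) = U (m(U) = U*1 = U)
y(v) = -15 + v**2 (y(v) = -4 + (1*v**2 - 11) = -4 + (v**2 - 11) = -4 + (-11 + v**2) = -15 + v**2)
(127 + y(m(-1)))**2 = (127 + (-15 + (-1)**2))**2 = (127 + (-15 + 1))**2 = (127 - 14)**2 = 113**2 = 12769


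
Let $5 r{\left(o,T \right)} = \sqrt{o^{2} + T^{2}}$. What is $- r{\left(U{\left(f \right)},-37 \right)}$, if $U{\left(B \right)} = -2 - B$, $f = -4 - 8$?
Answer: $- \frac{\sqrt{1469}}{5} \approx -7.6655$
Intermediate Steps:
$f = -12$ ($f = -4 - 8 = -12$)
$r{\left(o,T \right)} = \frac{\sqrt{T^{2} + o^{2}}}{5}$ ($r{\left(o,T \right)} = \frac{\sqrt{o^{2} + T^{2}}}{5} = \frac{\sqrt{T^{2} + o^{2}}}{5}$)
$- r{\left(U{\left(f \right)},-37 \right)} = - \frac{\sqrt{\left(-37\right)^{2} + \left(-2 - -12\right)^{2}}}{5} = - \frac{\sqrt{1369 + \left(-2 + 12\right)^{2}}}{5} = - \frac{\sqrt{1369 + 10^{2}}}{5} = - \frac{\sqrt{1369 + 100}}{5} = - \frac{\sqrt{1469}}{5}$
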